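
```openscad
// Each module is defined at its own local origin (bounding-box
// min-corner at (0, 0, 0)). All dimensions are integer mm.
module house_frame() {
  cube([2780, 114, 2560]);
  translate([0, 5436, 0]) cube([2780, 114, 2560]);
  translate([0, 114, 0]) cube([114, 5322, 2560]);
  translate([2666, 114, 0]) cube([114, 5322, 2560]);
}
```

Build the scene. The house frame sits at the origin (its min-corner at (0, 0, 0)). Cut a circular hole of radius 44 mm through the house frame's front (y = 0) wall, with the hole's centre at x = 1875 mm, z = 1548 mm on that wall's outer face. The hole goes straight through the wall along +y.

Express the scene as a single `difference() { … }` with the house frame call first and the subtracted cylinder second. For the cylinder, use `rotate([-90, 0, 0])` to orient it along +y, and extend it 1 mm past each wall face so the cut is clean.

difference() {
  house_frame();
  translate([1875, -1, 1548]) rotate([-90, 0, 0]) cylinder(h = 116, r = 44);
}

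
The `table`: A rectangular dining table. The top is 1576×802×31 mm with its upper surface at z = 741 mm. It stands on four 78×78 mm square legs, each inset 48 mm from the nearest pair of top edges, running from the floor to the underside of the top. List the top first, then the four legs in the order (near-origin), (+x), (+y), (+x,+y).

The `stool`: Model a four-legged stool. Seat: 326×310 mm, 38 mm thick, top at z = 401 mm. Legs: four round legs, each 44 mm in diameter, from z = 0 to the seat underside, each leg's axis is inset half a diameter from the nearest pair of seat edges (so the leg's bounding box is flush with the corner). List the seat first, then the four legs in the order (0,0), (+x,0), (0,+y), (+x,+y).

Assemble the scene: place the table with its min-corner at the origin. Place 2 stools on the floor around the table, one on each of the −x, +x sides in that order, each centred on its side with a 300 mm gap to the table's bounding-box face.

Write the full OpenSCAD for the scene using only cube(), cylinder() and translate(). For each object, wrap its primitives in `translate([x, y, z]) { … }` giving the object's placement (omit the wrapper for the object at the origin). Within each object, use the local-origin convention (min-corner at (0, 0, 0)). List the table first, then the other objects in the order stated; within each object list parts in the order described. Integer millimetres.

translate([0, 0, 710]) cube([1576, 802, 31]);
translate([48, 48, 0]) cube([78, 78, 710]);
translate([1450, 48, 0]) cube([78, 78, 710]);
translate([48, 676, 0]) cube([78, 78, 710]);
translate([1450, 676, 0]) cube([78, 78, 710]);
translate([-626, 246, 0]) {
  translate([0, 0, 363]) cube([326, 310, 38]);
  translate([22, 22, 0]) cylinder(h = 363, r = 22);
  translate([304, 22, 0]) cylinder(h = 363, r = 22);
  translate([22, 288, 0]) cylinder(h = 363, r = 22);
  translate([304, 288, 0]) cylinder(h = 363, r = 22);
}
translate([1876, 246, 0]) {
  translate([0, 0, 363]) cube([326, 310, 38]);
  translate([22, 22, 0]) cylinder(h = 363, r = 22);
  translate([304, 22, 0]) cylinder(h = 363, r = 22);
  translate([22, 288, 0]) cylinder(h = 363, r = 22);
  translate([304, 288, 0]) cylinder(h = 363, r = 22);
}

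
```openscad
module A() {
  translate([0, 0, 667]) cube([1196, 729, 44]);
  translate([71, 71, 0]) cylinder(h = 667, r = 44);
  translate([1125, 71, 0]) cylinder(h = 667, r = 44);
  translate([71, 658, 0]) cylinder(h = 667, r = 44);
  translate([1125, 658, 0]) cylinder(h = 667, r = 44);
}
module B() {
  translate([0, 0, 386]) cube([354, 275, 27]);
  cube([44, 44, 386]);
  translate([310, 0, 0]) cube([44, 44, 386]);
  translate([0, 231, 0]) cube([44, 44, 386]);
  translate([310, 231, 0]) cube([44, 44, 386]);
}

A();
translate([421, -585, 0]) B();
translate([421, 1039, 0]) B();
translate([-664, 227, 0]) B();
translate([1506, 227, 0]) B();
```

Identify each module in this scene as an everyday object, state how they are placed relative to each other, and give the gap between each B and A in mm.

A is a table. B is a stool. Four stools sit around the table at the −y, +y, −x, +x sides. The gap between each stool and the table is 310 mm.

Each stool's nearest face is 310 mm from the table's bounding box.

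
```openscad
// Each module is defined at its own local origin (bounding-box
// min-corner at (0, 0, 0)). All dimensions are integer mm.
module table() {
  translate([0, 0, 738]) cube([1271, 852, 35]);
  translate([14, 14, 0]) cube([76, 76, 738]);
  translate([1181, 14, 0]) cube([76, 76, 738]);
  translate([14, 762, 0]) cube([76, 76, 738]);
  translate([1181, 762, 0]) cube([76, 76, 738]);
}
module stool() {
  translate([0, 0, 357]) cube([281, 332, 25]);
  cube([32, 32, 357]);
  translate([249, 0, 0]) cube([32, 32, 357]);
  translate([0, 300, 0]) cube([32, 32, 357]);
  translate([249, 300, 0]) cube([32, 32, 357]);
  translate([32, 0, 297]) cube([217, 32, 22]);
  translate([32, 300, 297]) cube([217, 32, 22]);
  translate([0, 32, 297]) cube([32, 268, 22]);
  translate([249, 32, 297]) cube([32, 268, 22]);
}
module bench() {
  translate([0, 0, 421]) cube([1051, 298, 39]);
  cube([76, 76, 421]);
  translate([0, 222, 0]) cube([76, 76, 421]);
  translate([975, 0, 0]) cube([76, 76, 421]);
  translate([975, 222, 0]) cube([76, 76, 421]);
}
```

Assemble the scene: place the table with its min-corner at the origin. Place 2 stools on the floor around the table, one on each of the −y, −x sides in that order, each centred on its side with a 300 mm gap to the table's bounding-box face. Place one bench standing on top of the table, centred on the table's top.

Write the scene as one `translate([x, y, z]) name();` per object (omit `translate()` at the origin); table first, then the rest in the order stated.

table();
translate([495, -632, 0]) stool();
translate([-581, 260, 0]) stool();
translate([110, 277, 773]) bench();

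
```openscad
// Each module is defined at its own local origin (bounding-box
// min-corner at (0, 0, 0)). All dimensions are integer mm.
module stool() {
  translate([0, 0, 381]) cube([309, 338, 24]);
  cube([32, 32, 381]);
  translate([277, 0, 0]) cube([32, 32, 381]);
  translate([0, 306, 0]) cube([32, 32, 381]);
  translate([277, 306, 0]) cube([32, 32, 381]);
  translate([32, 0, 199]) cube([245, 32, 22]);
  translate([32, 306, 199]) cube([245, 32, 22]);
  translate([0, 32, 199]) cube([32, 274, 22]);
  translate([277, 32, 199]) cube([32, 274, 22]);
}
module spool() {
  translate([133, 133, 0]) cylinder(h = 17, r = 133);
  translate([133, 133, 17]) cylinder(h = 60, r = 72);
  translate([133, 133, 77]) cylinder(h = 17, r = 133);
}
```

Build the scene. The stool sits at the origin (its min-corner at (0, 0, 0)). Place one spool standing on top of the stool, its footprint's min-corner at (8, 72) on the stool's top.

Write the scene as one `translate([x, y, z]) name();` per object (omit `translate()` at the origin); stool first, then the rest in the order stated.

stool();
translate([8, 72, 405]) spool();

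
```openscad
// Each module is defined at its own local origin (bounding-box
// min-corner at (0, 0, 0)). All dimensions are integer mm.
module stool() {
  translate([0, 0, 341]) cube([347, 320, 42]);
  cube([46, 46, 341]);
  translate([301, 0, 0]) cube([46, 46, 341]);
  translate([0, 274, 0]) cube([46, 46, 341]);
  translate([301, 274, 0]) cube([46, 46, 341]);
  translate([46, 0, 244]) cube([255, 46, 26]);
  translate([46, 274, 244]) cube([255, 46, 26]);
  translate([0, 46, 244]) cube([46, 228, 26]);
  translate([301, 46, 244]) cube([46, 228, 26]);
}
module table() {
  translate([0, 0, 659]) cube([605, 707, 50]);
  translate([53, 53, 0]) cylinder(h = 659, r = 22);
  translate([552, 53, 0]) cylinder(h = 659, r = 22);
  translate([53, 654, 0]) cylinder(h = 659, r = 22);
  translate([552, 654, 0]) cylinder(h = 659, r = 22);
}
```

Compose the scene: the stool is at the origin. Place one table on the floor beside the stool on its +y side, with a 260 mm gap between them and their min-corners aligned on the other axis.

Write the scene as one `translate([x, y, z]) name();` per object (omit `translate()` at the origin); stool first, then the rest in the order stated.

stool();
translate([0, 580, 0]) table();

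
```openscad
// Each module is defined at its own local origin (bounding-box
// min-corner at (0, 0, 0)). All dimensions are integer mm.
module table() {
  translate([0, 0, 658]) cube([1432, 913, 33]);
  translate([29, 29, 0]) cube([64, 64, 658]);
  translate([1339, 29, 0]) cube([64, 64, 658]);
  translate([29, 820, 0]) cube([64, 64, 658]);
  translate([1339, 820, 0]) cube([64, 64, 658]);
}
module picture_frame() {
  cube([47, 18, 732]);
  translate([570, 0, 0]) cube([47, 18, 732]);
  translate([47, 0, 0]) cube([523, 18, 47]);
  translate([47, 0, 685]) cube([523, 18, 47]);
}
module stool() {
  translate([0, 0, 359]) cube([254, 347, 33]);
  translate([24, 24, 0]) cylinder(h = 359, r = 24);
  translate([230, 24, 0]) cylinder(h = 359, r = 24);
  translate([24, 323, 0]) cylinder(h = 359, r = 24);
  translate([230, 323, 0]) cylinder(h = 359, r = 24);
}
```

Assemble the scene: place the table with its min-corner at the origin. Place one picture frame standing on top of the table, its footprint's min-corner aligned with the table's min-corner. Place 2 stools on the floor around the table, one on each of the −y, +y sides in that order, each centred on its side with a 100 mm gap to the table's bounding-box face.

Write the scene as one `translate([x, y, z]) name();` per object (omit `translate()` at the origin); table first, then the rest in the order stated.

table();
translate([0, 0, 691]) picture_frame();
translate([589, -447, 0]) stool();
translate([589, 1013, 0]) stool();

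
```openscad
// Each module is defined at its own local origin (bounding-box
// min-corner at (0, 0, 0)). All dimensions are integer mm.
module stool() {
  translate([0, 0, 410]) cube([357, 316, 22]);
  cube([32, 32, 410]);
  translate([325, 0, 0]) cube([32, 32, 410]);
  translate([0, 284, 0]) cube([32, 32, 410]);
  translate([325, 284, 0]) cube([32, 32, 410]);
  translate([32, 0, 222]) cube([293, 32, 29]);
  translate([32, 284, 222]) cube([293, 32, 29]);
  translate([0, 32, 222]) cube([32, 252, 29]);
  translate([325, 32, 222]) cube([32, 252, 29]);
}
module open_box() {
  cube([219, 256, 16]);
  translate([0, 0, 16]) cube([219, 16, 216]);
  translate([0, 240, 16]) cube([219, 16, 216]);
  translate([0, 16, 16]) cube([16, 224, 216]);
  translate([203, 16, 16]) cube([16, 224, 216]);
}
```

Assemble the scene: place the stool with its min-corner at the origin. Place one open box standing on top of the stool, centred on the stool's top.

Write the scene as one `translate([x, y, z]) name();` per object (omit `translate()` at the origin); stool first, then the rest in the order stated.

stool();
translate([69, 30, 432]) open_box();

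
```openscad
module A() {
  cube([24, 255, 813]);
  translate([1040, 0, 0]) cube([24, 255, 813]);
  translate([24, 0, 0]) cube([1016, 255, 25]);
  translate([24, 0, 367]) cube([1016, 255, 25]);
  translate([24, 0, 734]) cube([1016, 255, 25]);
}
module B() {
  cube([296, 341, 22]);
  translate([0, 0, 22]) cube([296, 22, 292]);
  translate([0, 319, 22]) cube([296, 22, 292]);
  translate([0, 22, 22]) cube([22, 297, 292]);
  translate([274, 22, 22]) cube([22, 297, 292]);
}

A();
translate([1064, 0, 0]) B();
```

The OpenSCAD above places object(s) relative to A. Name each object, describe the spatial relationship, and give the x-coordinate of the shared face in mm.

A is a bookshelf. B is an open box. The open box is against the bookshelf's +x side, with their −y faces flush. The x-coordinate of the shared face is 1064 mm.

The bookshelf's +x face and the open box's −x face are both at x = 1064 mm.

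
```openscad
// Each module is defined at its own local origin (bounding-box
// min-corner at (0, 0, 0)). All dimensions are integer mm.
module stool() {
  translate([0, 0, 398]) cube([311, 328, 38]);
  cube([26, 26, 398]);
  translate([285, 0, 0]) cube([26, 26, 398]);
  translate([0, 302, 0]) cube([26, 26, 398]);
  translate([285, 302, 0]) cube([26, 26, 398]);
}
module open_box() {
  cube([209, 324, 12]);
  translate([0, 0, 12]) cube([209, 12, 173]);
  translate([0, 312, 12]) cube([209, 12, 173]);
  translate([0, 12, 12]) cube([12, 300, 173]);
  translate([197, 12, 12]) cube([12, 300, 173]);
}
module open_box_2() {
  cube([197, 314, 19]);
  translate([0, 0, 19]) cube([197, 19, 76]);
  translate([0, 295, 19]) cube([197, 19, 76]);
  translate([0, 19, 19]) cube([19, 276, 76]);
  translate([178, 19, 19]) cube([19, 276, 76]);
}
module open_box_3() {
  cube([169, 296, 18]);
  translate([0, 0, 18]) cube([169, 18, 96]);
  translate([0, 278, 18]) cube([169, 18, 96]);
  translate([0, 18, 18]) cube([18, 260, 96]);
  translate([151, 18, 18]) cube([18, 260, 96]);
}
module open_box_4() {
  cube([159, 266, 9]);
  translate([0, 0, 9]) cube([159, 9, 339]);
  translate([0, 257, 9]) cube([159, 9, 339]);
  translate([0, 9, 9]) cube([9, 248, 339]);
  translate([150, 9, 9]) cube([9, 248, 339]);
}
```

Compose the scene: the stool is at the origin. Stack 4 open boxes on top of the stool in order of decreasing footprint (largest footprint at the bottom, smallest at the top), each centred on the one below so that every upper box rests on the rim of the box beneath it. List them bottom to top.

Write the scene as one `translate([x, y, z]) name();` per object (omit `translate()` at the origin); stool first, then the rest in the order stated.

stool();
translate([51, 2, 436]) open_box();
translate([57, 7, 621]) open_box_2();
translate([71, 16, 716]) open_box_3();
translate([76, 31, 830]) open_box_4();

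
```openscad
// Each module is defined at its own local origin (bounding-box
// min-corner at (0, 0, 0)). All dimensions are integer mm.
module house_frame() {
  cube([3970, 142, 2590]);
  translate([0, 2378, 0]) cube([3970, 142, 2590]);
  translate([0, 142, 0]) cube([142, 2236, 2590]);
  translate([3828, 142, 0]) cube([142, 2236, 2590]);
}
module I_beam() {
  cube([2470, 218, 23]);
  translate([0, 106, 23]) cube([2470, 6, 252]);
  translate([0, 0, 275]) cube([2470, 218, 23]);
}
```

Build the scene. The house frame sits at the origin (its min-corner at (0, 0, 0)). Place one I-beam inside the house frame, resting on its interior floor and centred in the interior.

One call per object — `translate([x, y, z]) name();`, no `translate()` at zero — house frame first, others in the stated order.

house_frame();
translate([750, 1151, 0]) I_beam();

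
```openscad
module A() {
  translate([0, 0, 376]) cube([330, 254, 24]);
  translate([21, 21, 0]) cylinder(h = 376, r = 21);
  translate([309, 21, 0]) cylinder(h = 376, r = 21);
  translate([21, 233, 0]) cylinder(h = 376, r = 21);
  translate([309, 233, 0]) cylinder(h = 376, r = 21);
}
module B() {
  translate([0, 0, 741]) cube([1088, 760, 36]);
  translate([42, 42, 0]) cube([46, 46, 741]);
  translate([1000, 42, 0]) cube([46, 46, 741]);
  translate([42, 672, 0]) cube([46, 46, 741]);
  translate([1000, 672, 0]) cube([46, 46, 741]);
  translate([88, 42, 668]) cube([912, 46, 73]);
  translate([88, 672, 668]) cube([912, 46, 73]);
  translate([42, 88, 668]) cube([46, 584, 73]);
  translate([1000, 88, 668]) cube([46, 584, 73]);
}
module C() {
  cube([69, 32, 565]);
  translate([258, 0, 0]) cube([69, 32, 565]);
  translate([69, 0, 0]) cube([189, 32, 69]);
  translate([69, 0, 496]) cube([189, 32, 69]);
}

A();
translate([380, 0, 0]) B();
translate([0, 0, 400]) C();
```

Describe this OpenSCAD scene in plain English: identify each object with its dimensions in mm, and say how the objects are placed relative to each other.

A is a four-legged stool. The seat is a 330×254×24 mm slab whose top surface is at z = 400 mm; four round legs, each 42 mm in diameter, run from the floor (z = 0) to the underside of the seat, each leg's axis is inset half a diameter from the nearest pair of seat edges (so the leg's bounding box is flush with the corner).

B is a rectangular dining table. The top is 1088×760×36 mm with its upper surface at z = 777 mm. It stands on four 46×46 mm square legs, each inset 42 mm from the nearest pair of top edges, running from the floor to the underside of the top. Four apron rails, 46 mm thick and 73 mm tall, run between adjacent legs with their top edges flush with the underside of the top and their outer faces flush with the legs' outer faces.

C is a rectangular picture frame lying in the x–z plane (depth along y). The opening is 189 mm wide (x) by 427 mm tall (z), surrounded by a border 69 mm wide on all four sides. The frame is 32 mm deep and is made of two full-height vertical stiles with two horizontal rails fitted between them.

The table is on the floor beside the stool on its +x side. The picture frame is on top of the stool.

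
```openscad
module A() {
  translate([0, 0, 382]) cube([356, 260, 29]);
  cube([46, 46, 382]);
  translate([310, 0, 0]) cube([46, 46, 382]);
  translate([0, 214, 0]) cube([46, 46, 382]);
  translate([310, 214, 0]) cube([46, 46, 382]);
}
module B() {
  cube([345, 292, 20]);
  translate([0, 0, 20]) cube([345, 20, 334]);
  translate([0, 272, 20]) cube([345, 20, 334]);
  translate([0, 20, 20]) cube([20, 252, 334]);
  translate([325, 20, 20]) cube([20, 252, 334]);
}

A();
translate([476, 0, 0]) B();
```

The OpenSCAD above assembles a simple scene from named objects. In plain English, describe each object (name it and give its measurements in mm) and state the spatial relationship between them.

A is a four-legged stool. The seat is a 356×260×29 mm slab whose top surface is at z = 411 mm; four square legs, each 46×46 mm in cross-section, run from the floor (z = 0) to the underside of the seat, each flush with a corner of the seat.

B is an open-topped rectangular box: outside dimensions 345×292×354 mm, with a uniform wall and base thickness of 20 mm. The base is a full 345×292 slab on the floor; four walls sit on top of the base. The front and back walls (the −y and +y sides) span the full width; the two side walls fit between them.

The open box is on the floor beside the stool on its +x side.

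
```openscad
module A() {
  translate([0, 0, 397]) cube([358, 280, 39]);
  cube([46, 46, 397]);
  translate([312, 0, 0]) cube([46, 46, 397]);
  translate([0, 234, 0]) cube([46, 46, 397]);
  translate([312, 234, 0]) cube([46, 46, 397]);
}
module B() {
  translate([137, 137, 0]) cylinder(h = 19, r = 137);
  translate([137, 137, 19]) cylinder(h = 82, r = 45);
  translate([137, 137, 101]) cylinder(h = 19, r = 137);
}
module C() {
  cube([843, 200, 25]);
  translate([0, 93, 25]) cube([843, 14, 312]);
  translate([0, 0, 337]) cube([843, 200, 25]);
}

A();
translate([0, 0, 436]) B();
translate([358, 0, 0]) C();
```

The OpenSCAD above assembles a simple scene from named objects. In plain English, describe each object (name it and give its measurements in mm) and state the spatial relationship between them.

A is a simple wooden stool: a rectangular seat 358 mm (x) by 280 mm (y), 39 mm thick, top face at z = 436 mm, on four square legs, each 46×46 mm in cross-section. The legs rest on z = 0, each flush with a corner of the seat.

B is a spool: two coaxial disc flanges of radius 137 mm and thickness 19 mm, joined by a core cylinder of radius 45 mm and height 82 mm. The lower flange rests on z = 0 and the three cylinders share a vertical axis.

C is an I-beam lying along x, 843 mm long. Overall section height 362 mm. Two flanges 200 mm wide (y) and 25 mm thick, one on the floor and one at the top; a web 14 mm thick runs between them, centred on the flange width.

The spool is on top of the stool. The I-beam is against the stool's +x side, with their −y faces flush.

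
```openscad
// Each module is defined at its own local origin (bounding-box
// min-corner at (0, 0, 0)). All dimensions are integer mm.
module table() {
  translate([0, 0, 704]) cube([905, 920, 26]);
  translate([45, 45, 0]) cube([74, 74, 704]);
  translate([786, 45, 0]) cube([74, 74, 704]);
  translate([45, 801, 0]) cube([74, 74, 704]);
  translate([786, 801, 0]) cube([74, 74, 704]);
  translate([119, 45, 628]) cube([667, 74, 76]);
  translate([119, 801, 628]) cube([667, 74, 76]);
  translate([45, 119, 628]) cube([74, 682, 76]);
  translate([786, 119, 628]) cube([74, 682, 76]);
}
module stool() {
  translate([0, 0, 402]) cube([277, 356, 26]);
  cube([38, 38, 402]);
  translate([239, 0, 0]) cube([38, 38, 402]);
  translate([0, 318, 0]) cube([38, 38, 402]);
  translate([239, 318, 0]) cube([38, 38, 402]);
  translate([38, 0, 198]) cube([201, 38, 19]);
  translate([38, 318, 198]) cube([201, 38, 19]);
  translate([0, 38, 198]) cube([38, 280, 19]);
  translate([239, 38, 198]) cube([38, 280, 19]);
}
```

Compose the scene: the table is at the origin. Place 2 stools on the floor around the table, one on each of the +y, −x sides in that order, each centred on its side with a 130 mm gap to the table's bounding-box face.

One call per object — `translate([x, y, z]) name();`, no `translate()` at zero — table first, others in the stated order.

table();
translate([314, 1050, 0]) stool();
translate([-407, 282, 0]) stool();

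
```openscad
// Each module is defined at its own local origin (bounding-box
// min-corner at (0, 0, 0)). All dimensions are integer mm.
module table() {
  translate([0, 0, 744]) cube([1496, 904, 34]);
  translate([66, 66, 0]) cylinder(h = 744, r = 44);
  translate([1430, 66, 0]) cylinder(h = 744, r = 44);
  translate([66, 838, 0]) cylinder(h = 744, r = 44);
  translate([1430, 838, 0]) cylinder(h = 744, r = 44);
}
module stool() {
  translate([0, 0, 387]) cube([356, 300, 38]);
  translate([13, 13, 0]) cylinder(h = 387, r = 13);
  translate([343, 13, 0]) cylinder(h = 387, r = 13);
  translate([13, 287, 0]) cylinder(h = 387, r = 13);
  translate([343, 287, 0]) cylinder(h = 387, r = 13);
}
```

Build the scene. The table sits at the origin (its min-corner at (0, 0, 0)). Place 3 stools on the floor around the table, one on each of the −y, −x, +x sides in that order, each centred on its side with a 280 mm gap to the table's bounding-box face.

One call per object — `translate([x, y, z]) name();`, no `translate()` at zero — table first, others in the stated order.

table();
translate([570, -580, 0]) stool();
translate([-636, 302, 0]) stool();
translate([1776, 302, 0]) stool();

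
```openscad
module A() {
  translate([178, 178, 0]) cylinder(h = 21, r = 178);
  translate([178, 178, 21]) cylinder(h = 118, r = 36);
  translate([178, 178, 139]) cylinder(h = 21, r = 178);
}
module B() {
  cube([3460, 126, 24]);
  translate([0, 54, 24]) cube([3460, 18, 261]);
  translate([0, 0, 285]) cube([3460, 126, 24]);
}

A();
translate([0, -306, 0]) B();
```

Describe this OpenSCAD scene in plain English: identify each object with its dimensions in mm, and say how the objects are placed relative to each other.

A is a spool: two coaxial disc flanges of radius 178 mm and thickness 21 mm, joined by a core cylinder of radius 36 mm and height 118 mm. The lower flange rests on z = 0 and the three cylinders share a vertical axis.

B is an I-beam lying along x, 3460 mm long. Overall section height 309 mm. Two flanges 126 mm wide (y) and 24 mm thick, one on the floor and one at the top; a web 18 mm thick runs between them, centred on the flange width.

The I-beam is on the floor beside the spool on its −y side.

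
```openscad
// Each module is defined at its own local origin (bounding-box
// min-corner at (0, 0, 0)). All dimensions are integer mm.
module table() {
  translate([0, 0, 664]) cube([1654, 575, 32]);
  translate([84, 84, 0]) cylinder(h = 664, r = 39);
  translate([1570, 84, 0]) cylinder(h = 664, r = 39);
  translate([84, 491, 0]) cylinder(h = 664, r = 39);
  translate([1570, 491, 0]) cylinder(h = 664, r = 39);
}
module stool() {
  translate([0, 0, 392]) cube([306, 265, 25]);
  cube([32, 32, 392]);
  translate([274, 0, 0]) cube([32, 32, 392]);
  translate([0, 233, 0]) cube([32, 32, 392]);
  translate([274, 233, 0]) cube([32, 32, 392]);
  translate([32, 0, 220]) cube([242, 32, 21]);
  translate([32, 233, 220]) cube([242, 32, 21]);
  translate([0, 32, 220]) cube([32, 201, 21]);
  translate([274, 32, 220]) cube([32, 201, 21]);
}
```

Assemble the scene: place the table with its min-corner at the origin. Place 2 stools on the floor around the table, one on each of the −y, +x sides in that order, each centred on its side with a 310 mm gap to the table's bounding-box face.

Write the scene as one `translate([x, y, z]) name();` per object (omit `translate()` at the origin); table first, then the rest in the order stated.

table();
translate([674, -575, 0]) stool();
translate([1964, 155, 0]) stool();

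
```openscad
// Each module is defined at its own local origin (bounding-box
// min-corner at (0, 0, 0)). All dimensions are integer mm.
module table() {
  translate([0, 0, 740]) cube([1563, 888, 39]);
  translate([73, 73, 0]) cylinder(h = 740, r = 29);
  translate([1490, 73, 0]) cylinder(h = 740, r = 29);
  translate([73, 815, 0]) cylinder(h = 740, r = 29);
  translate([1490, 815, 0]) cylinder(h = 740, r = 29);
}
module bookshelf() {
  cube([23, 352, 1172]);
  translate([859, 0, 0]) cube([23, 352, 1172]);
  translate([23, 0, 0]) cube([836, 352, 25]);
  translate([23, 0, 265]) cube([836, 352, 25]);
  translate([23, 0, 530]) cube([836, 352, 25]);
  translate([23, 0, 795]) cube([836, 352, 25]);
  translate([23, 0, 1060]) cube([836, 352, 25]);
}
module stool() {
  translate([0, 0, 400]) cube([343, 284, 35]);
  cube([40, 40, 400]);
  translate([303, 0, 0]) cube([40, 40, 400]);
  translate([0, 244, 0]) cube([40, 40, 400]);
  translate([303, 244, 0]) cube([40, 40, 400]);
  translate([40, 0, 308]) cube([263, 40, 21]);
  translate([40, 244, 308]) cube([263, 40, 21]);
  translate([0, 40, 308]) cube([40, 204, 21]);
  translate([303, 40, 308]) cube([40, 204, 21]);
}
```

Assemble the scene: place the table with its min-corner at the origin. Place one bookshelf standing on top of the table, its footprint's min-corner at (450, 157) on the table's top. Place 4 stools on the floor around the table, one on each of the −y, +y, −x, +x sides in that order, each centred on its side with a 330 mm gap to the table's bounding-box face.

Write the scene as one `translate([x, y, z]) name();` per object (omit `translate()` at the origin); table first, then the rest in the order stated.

table();
translate([450, 157, 779]) bookshelf();
translate([610, -614, 0]) stool();
translate([610, 1218, 0]) stool();
translate([-673, 302, 0]) stool();
translate([1893, 302, 0]) stool();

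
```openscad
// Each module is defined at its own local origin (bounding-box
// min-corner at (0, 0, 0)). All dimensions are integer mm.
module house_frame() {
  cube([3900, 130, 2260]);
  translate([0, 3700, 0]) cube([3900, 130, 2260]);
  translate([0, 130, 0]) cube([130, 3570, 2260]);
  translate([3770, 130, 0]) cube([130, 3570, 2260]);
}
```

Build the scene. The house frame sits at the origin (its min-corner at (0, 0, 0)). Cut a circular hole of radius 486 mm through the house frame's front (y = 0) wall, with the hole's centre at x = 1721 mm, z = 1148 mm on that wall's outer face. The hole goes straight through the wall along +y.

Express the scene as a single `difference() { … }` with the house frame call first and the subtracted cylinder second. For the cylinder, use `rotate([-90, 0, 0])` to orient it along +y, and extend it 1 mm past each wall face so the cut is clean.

difference() {
  house_frame();
  translate([1721, -1, 1148]) rotate([-90, 0, 0]) cylinder(h = 132, r = 486);
}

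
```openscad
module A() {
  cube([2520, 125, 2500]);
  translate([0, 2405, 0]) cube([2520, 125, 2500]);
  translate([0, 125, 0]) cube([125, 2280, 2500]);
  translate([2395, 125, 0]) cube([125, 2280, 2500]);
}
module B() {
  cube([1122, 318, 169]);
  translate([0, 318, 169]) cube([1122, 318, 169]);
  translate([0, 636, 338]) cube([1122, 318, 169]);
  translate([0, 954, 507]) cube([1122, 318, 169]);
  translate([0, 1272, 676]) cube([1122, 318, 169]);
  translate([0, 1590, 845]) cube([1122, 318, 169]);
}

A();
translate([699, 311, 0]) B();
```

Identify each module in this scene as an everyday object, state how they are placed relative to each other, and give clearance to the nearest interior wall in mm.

A is a house frame. B is a staircase. The staircase sits inside the house frame, centred. The clearance to the nearest interior wall is 186 mm.

Clearances: x = 574, y = 186; minimum 186 mm.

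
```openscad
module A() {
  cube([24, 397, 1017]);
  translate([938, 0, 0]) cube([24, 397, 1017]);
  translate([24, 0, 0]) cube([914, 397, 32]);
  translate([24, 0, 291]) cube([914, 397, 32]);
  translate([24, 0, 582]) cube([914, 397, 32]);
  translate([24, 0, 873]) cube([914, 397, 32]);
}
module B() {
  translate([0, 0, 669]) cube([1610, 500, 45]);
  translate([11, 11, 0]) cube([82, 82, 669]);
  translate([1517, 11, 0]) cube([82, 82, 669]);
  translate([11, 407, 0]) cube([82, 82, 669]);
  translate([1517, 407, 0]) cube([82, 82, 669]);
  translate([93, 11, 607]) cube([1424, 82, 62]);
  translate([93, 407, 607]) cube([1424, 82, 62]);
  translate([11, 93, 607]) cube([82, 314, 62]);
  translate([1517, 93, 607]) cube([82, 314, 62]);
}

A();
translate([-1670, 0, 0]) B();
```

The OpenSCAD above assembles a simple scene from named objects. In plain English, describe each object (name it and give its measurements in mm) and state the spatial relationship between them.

A is a bookshelf 962 mm wide overall, 397 mm deep and 1017 mm tall. The two sides are 24 mm thick vertical panels. 4 horizontal shelves of 32 mm thickness span between the inner faces of the sides; the lowest shelf sits on the floor and shelves are stacked with a clear vertical gap of 259 mm between each pair.

B is a table with a 1610×500 mm rectangular top, 45 mm thick, top surface at z = 714 mm, supported by four 82×82 mm square legs, each inset 11 mm from the nearest pair of top edges, running from the floor. Four apron rails, 82 mm thick and 62 mm tall, run between adjacent legs with their top edges flush with the underside of the top and their outer faces flush with the legs' outer faces.

The table is on the floor beside the bookshelf on its −x side.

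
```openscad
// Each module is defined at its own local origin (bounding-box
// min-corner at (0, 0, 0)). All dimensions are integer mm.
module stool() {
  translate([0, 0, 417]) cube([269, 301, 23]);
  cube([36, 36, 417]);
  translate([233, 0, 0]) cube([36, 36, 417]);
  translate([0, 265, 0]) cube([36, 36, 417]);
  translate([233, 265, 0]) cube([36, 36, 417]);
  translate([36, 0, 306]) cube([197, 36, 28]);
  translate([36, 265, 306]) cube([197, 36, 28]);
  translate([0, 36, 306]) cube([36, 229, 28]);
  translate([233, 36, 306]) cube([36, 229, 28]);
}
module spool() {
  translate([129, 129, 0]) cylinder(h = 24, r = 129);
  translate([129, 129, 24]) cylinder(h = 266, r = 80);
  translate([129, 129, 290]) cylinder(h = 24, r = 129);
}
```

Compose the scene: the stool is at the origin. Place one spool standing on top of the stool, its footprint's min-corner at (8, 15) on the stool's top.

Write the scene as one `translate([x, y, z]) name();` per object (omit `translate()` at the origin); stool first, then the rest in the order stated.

stool();
translate([8, 15, 440]) spool();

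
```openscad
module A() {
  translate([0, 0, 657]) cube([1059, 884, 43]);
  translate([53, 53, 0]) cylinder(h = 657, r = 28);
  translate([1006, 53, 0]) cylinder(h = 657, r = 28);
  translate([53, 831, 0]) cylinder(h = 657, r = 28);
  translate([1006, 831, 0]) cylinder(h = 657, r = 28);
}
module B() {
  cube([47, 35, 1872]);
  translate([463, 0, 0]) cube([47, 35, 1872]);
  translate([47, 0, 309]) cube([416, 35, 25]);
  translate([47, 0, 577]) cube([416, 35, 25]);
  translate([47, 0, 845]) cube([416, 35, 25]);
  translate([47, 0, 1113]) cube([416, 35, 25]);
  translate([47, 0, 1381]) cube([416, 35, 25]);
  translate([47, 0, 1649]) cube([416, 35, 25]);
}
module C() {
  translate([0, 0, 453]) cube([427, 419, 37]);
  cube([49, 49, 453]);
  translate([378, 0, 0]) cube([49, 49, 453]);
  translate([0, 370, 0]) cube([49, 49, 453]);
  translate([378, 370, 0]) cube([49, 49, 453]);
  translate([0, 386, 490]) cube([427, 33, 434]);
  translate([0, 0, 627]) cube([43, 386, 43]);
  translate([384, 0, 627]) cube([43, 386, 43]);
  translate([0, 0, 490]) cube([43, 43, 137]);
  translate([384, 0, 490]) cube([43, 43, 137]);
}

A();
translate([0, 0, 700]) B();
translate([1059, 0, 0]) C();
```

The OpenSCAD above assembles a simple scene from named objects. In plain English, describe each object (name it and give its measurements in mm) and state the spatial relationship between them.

A is a rectangular dining table. The top is 1059×884×43 mm with its upper surface at z = 700 mm. It stands on four round legs of 56 mm diameter, each leg's bounding box inset 25 mm from the nearest pair of top edges, running from the floor to the underside of the top.

B is a wooden ladder with two side rails of 47×35 mm section and 1872 mm height, set 510 mm apart overall. Between them run 6 rectangular rungs (35 mm deep, 25 mm thick), front faces flush with the rails' −y face. The bottom of the first rung is 309 mm above the floor and each subsequent rung is 268 mm higher than the one below.

C is a chair: 427×419 mm seat, 37 mm thick, top at z = 490 mm, on four 49 mm square corner legs flush with the seat edges. A 33 mm thick backrest slab spans the full seat width, extending 434 mm above the seat top, its back face flush with the seat's +y edge. Two armrests of 43×43 mm section run along each side from the seat's front edge to the front of the backrest, top faces 180 mm above the seat top and outer faces flush with the seat's x-edges; a 43×43 mm post under the front of each armrest stands on the seat at the front corner.

The ladder is on top of the table. The chair is against the table's +x side, with their −y faces flush.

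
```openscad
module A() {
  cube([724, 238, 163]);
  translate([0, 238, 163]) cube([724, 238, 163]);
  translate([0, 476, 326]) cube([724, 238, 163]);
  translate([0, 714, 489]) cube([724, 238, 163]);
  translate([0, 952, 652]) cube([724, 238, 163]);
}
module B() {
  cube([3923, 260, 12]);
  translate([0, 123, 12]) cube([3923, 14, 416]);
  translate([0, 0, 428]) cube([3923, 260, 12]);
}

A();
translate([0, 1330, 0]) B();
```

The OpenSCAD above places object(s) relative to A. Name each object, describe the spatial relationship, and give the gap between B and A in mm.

A is a staircase. B is an I-beam. The I-beam is on the floor beside the staircase on its +y side. The gap between the I-beam and the staircase is 140 mm.

The I-beam's nearest face is 140 mm from the staircase's +y face.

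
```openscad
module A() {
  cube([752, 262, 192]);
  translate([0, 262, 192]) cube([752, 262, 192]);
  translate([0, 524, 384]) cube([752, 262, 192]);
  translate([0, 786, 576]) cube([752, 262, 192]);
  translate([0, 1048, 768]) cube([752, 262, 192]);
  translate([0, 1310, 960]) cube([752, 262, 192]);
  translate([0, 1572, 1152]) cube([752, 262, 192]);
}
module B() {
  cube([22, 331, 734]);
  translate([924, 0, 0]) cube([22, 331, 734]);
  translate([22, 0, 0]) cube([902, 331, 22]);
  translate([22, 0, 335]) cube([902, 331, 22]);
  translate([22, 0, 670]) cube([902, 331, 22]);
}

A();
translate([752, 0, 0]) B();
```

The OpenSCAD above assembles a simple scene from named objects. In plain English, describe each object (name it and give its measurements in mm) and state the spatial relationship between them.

A is a run of 7 identical solid stair steps. Each tread is 752×262 mm and each step block is 192 mm high. Step 1 rests on the floor; step k is offset from step 1 by (k−1)×262 mm in y and (k−1)×192 mm in z.

B is an open bookshelf. Two side panels, each 22 mm thick, 331 mm deep and 734 mm tall, stand 946 mm apart (outside-to-outside). Between them sit 3 shelves, each 22 mm thick and 331 mm deep, spanning the full gap between the sides. The bottom shelf rests on the floor (its underside at z = 0) and the clear gap between one shelf's top and the next shelf's underside is 313 mm.

The bookshelf is against the staircase's +x side, with their −y faces flush.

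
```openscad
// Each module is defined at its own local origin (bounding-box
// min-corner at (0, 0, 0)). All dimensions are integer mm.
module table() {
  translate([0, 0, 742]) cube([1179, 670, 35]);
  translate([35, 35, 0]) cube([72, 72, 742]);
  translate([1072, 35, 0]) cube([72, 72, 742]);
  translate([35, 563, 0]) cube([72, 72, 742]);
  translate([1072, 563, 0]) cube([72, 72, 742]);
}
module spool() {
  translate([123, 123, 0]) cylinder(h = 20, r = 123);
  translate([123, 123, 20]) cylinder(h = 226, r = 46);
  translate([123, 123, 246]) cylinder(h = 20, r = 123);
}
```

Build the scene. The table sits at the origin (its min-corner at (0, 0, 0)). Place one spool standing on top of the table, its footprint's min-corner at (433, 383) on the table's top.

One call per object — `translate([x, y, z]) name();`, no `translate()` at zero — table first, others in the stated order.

table();
translate([433, 383, 777]) spool();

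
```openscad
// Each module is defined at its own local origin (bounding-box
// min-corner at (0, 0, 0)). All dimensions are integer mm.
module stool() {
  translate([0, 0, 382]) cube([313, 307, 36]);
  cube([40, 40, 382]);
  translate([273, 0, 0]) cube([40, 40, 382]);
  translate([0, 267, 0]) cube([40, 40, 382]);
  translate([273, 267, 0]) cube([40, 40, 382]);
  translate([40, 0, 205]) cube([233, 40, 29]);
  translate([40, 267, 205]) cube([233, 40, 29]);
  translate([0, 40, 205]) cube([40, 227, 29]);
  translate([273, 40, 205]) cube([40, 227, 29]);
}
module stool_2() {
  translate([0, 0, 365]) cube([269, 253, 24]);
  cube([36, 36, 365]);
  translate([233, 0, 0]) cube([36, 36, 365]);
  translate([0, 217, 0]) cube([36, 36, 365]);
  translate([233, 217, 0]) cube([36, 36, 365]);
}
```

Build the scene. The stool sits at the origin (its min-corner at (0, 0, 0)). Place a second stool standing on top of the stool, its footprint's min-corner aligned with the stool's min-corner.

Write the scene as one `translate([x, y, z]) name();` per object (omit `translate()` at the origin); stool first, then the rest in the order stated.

stool();
translate([0, 0, 418]) stool_2();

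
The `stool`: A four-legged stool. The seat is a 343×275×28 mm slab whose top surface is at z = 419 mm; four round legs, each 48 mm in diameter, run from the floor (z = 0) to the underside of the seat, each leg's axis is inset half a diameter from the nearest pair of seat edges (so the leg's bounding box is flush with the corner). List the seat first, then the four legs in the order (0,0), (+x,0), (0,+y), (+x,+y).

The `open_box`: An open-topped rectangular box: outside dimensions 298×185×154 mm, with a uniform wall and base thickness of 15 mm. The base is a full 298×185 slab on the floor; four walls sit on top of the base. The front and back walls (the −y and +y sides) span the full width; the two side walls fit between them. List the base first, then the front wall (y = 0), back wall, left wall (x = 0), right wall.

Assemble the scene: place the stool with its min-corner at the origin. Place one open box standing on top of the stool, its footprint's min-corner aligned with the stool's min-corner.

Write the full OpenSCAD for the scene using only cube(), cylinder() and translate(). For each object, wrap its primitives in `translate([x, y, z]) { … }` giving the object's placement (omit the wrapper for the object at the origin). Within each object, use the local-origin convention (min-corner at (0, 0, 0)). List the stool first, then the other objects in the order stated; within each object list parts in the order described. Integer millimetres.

translate([0, 0, 391]) cube([343, 275, 28]);
translate([24, 24, 0]) cylinder(h = 391, r = 24);
translate([319, 24, 0]) cylinder(h = 391, r = 24);
translate([24, 251, 0]) cylinder(h = 391, r = 24);
translate([319, 251, 0]) cylinder(h = 391, r = 24);
translate([0, 0, 419]) {
  cube([298, 185, 15]);
  translate([0, 0, 15]) cube([298, 15, 139]);
  translate([0, 170, 15]) cube([298, 15, 139]);
  translate([0, 15, 15]) cube([15, 155, 139]);
  translate([283, 15, 15]) cube([15, 155, 139]);
}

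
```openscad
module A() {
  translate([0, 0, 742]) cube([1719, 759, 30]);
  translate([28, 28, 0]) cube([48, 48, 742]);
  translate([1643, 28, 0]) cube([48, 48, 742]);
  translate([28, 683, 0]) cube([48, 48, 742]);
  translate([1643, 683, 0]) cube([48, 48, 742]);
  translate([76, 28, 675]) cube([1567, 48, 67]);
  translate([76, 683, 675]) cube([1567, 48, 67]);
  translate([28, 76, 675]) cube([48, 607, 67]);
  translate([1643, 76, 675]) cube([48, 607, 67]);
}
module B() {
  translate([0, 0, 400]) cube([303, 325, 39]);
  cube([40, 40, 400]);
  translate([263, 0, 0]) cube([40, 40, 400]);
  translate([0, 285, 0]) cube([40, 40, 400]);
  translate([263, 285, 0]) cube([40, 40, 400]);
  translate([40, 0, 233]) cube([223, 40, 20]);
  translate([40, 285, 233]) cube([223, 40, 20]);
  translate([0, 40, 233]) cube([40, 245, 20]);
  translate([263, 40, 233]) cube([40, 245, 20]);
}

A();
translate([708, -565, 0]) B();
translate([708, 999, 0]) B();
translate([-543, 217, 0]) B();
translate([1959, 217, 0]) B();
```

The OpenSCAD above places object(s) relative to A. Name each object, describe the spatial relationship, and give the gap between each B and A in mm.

Each stool's nearest face is 240 mm from the table's bounding box.

A is a table. B is a stool. Four stools sit around the table at the −y, +y, −x, +x sides. The gap between each stool and the table is 240 mm.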